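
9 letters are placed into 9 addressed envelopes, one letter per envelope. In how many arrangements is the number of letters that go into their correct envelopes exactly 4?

Pick the 4 fixed positions: C(9,4) = 126 ways.
The other 5 form a derangement: !5 = 44.
Total: 126 × 44 = 5544.

5544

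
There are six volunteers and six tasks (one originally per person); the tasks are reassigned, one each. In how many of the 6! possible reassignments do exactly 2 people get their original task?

Choose which 2 of the 6 are fixed: C(6,2) = 15.
The other 4 form a derangement: !4 = 9.
Total: 15 × 9 = 135.

135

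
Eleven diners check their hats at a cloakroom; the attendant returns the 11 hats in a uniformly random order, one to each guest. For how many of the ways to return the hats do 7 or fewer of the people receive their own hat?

Sum C(11,i)·!(11-i) for i = 0..7:
  i=0: C(11,0)·!11 = 1·14684570 = 14684570
  i=1: C(11,1)·!10 = 11·1334961 = 14684571
  i=2: C(11,2)·!9 = 55·133496 = 7342280
  i=3: C(11,3)·!8 = 165·14833 = 2447445
  i=4: C(11,4)·!7 = 330·1854 = 611820
  i=5: C(11,5)·!6 = 462·265 = 122430
  i=6: C(11,6)·!5 = 462·44 = 20328
  i=7: C(11,7)·!4 = 330·9 = 2970
Total = 39916414.

39916414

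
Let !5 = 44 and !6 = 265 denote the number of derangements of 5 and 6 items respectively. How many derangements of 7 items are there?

1854

!7 = (7-1)·(!6 + !5) = 6·(265 + 44) = 6·309 = 1854.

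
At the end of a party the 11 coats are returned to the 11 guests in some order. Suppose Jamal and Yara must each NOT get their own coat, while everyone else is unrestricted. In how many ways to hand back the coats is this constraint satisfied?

33022080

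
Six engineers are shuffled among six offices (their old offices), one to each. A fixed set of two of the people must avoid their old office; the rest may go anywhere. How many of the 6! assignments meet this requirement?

Let A_j be the event that the j-th constrained one is fixed. By inclusion-exclusion over the 2 events:
Σ_{j=0}^{2} (-1)^j C(2,j)(6-j)!
= C(2,0)·6! - C(2,1)·5! + C(2,2)·4!
= 720 - 240 + 24
= 504

504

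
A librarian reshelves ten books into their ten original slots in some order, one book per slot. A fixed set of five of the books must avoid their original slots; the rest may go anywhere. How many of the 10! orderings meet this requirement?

Let A_j be the event that the j-th constrained one is fixed. By inclusion-exclusion over the 5 events:
Σ_{j=0}^{5} (-1)^j C(5,j)(10-j)!
= C(5,0)·10! - C(5,1)·9! + C(5,2)·8! - C(5,3)·7! + C(5,4)·6! - C(5,5)·5!
= 3628800 - 1814400 + 403200 - 50400 + 3600 - 120
= 2170680

2170680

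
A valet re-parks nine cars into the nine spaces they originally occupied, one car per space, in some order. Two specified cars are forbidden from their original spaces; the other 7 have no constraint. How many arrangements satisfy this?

287280

Let A_j be the event that the j-th constrained one is fixed. By inclusion-exclusion over the 2 events:
Σ_{j=0}^{2} (-1)^j C(2,j)(9-j)!
= C(2,0)·9! - C(2,1)·8! + C(2,2)·7!
= 362880 - 80640 + 5040
= 287280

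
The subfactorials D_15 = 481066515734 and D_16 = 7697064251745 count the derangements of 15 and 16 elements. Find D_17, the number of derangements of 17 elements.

130850092279664

D_17 = (17-1)·(D_16 + D_15) = 16·(7697064251745 + 481066515734) = 16·8178130767479 = 130850092279664.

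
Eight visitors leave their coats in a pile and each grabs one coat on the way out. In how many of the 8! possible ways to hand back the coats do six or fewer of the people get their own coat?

Sum C(8,i)·!(8-i) for i = 0..6:
  i=0: C(8,0)·!8 = 1·14833 = 14833
  i=1: C(8,1)·!7 = 8·1854 = 14832
  i=2: C(8,2)·!6 = 28·265 = 7420
  i=3: C(8,3)·!5 = 56·44 = 2464
  i=4: C(8,4)·!4 = 70·9 = 630
  i=5: C(8,5)·!3 = 56·2 = 112
  i=6: C(8,6)·!2 = 28·1 = 28
Total = 40319.

40319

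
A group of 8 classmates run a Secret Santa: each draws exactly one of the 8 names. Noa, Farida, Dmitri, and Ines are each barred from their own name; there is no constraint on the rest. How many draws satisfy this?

24024

Inclusion-exclusion on the 4 forbidden self-matches:
Σ_{j=0}^{4} (-1)^j C(4,j)(8-j)!
= C(4,0)·8! - C(4,1)·7! + C(4,2)·6! - C(4,3)·5! + C(4,4)·4!
= 40320 - 20160 + 4320 - 480 + 24
= 24024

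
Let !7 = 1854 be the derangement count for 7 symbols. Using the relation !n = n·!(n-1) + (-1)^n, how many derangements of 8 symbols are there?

14833

!8 = 8·1854 + 1 = 14833.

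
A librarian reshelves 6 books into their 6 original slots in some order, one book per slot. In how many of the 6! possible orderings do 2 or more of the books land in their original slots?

191

# with exactly i fixed is C(6,i)·!(6-i); sum over i=2..6:
  i=2: C(6,2)·!4 = 15·9 = 135
  i=3: C(6,3)·!3 = 20·2 = 40
  i=4: C(6,4)·!2 = 15·1 = 15
  i=5: C(6,5)·!1 = 6·0 = 0
  i=6: C(6,6)·!0 = 1·1 = 1
Total = 191.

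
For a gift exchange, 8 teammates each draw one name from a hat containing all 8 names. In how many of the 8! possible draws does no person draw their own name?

14833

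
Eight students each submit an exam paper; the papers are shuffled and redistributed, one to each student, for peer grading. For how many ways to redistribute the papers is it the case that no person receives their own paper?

By inclusion-exclusion, !8 = Σ (-1)^k · 8!/k! for k=0..8
= 8! - 8!/1! + 8!/2! - 8!/3! + 8!/4! - 8!/5! + 8!/6! - 8!/7! + 8!/8!
= 40320 - 40320 + 20160 - 6720 + 1680 - 336 + 56 - 8 + 1
= 14833

14833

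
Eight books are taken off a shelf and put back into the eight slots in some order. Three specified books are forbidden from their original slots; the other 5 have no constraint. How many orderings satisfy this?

27240

Inclusion-exclusion on the 3 forbidden self-matches:
Σ_{j=0}^{3} (-1)^j C(3,j)(8-j)!
= C(3,0)·8! - C(3,1)·7! + C(3,2)·6! - C(3,3)·5!
= 40320 - 15120 + 2160 - 120
= 27240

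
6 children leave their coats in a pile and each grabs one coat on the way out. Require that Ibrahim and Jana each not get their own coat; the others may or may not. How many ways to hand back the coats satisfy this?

504

Inclusion-exclusion on the 2 forbidden self-matches:
Σ_{j=0}^{2} (-1)^j C(2,j)(6-j)!
= C(2,0)·6! - C(2,1)·5! + C(2,2)·4!
= 720 - 240 + 24
= 504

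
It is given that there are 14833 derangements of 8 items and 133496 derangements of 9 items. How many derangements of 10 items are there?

!10 = (10-1)·(!9 + !8) = 9·(133496 + 14833) = 9·148329 = 1334961.

1334961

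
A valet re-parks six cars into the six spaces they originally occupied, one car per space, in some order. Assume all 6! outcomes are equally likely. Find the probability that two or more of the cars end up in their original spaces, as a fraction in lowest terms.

191/720

Favorable outcomes: Σ_{i≥2} C(6,i)·!(6-i) = 15·9 + 20·2 + 15·1 + 6·0 + 1·1 = 191.
Total outcomes: 6! = 720.
Probability = 191/720 = 191/720.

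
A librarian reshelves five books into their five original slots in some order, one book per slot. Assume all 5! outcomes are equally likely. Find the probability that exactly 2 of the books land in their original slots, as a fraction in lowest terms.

Favorable outcomes: C(5,2)·!3 = 10·2 = 20.
Total outcomes: 5! = 120.
Probability = 20/120 = 1/6.

1/6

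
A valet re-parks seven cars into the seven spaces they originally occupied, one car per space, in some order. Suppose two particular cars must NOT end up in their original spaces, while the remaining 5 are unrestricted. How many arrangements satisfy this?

Let A_j be the event that the j-th constrained one is fixed. By inclusion-exclusion over the 2 events:
Σ_{j=0}^{2} (-1)^j C(2,j)(7-j)!
= C(2,0)·7! - C(2,1)·6! + C(2,2)·5!
= 5040 - 1440 + 120
= 3720

3720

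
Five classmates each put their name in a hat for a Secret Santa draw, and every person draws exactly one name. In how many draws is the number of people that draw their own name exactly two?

Pick the 2 fixed positions: C(5,2) = 10 ways.
The other 3 form a derangement: !3 = 2.
Total: 10 × 2 = 20.

20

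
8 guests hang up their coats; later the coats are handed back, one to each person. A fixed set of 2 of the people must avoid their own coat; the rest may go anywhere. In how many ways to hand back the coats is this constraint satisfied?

Inclusion-exclusion on the 2 forbidden self-matches:
Σ_{j=0}^{2} (-1)^j C(2,j)(8-j)!
= C(2,0)·8! - C(2,1)·7! + C(2,2)·6!
= 40320 - 10080 + 720
= 30960

30960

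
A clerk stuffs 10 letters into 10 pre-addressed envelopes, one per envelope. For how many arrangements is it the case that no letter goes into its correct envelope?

1334961

!10 is the nearest integer to 10!/e.
10! = 3628800, and 3628800/e ≈ 1334960.92, so !10 = 1334961.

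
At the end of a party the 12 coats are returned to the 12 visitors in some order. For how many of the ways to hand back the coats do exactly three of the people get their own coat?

Pick the 3 fixed positions: C(12,3) = 220 ways.
The other 9 form a derangement: !9 = 133496.
Total: 220 × 133496 = 29369120.

29369120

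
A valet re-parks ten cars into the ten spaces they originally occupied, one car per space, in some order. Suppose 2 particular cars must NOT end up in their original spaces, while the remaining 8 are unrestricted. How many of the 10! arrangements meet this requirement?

2943360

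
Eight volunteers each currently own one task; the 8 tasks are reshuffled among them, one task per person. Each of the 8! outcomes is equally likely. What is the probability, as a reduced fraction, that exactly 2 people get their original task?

53/288

Favorable outcomes: C(8,2)·!6 = 28·265 = 7420.
Total outcomes: 8! = 40320.
Probability = 7420/40320 = 53/288.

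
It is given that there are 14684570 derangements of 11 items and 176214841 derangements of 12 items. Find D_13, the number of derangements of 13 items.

2290792932

D_13 = (13-1)·(D_12 + D_11) = 12·(176214841 + 14684570) = 12·190899411 = 2290792932.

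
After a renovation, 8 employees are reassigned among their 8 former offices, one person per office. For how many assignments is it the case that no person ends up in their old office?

14833

Recurrence: !8 = 7·(!7 + !6).
!8 = 7·(1854 + 265) = 7·2119 = 14833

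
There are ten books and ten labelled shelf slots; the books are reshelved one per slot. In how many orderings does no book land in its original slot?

1334961

!10 = 10! · Σ_{k=0}^{10} (-1)^k/k!
= 10! - 10!/1! + 10!/2! - 10!/3! + 10!/4! - 10!/5! + 10!/6! - 10!/7! + 10!/8! - 10!/9! + 10!/10!
= 3628800 - 3628800 + 1814400 - 604800 + 151200 - 30240 + 5040 - 720 + 90 - 10 + 1
= 1334961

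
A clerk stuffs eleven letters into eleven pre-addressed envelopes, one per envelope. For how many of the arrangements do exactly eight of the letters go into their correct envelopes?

Pick the 8 fixed positions: C(11,8) = 165 ways.
The remaining 3 must be deranged: !3 = 2.
Total: 165 × 2 = 330.

330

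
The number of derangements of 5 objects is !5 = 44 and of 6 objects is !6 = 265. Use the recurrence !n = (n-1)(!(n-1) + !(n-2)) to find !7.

!7 = (7-1)·(!6 + !5) = 6·(265 + 44) = 6·309 = 1854.

1854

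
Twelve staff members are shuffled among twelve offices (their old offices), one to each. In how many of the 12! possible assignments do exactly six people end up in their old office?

244860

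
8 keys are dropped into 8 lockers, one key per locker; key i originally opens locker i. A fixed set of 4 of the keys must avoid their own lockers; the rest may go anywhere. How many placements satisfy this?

24024

Inclusion-exclusion on the 4 forbidden self-matches:
Σ_{j=0}^{4} (-1)^j C(4,j)(8-j)!
= C(4,0)·8! - C(4,1)·7! + C(4,2)·6! - C(4,3)·5! + C(4,4)·4!
= 40320 - 20160 + 4320 - 480 + 24
= 24024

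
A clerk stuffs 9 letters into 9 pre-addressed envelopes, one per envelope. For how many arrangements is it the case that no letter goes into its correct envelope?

133496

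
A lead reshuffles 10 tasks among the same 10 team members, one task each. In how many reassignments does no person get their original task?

1334961

!10 = 10! · Σ_{k=0}^{10} (-1)^k/k!
= 10! - 10!/1! + 10!/2! - 10!/3! + 10!/4! - 10!/5! + 10!/6! - 10!/7! + 10!/8! - 10!/9! + 10!/10!
= 3628800 - 3628800 + 1814400 - 604800 + 151200 - 30240 + 5040 - 720 + 90 - 10 + 1
= 1334961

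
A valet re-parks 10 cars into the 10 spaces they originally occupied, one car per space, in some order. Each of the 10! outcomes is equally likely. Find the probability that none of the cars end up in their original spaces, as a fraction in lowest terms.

Favorable outcomes: !10 = 1334961.
Total outcomes: 10! = 3628800.
Probability = 1334961/3628800 = 16481/44800.

16481/44800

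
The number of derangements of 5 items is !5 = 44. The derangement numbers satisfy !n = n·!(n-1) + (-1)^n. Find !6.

!6 = 6·44 + 1 = 265.

265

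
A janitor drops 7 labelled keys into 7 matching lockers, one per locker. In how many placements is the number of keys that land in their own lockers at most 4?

# with exactly i fixed is C(7,i)·!(7-i); sum over i=0..4:
  i=0: C(7,0)·!7 = 1·1854 = 1854
  i=1: C(7,1)·!6 = 7·265 = 1855
  i=2: C(7,2)·!5 = 21·44 = 924
  i=3: C(7,3)·!4 = 35·9 = 315
  i=4: C(7,4)·!3 = 35·2 = 70
Total = 5018.

5018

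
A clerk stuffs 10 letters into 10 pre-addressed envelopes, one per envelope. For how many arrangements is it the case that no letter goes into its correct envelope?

The subfactorial !10 = [10!/e] (nearest integer).
10! = 3628800, and 3628800/e ≈ 1334960.92, so !10 = 1334961.

1334961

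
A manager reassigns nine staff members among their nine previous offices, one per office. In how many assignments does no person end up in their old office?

The subfactorial !9 = [9!/e] (nearest integer).
9! = 362880, and 362880/e ≈ 133496.09, so !9 = 133496.

133496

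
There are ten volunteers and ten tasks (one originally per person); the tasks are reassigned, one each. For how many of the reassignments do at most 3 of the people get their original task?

3559886

# with exactly i fixed is C(10,i)·!(10-i); sum over i=0..3:
  i=0: C(10,0)·!10 = 1·1334961 = 1334961
  i=1: C(10,1)·!9 = 10·133496 = 1334960
  i=2: C(10,2)·!8 = 45·14833 = 667485
  i=3: C(10,3)·!7 = 120·1854 = 222480
Total = 3559886.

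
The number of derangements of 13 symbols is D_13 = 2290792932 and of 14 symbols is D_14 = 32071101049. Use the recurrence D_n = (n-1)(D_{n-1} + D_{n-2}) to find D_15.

D_15 = (15-1)·(D_14 + D_13) = 14·(32071101049 + 2290792932) = 14·34361893981 = 481066515734.

481066515734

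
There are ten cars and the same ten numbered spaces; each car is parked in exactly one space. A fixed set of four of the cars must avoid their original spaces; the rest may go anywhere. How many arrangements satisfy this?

2399760

Inclusion-exclusion on the 4 forbidden self-matches:
Σ_{j=0}^{4} (-1)^j C(4,j)(10-j)!
= C(4,0)·10! - C(4,1)·9! + C(4,2)·8! - C(4,3)·7! + C(4,4)·6!
= 3628800 - 1451520 + 241920 - 20160 + 720
= 2399760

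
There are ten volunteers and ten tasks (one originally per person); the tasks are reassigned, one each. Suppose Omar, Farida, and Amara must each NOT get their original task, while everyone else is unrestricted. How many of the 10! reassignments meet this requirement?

Inclusion-exclusion on the 3 forbidden self-matches:
Σ_{j=0}^{3} (-1)^j C(3,j)(10-j)!
= C(3,0)·10! - C(3,1)·9! + C(3,2)·8! - C(3,3)·7!
= 3628800 - 1088640 + 120960 - 5040
= 2656080

2656080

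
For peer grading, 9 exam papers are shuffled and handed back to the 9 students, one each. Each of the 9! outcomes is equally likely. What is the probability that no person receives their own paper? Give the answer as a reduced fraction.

16687/45360

Favorable outcomes: !9 = 133496.
Total outcomes: 9! = 362880.
Probability = 133496/362880 = 16687/45360.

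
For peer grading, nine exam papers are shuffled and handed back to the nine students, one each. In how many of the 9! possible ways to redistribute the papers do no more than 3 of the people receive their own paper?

# with exactly i fixed is C(9,i)·!(9-i); sum over i=0..3:
  i=0: C(9,0)·!9 = 1·133496 = 133496
  i=1: C(9,1)·!8 = 9·14833 = 133497
  i=2: C(9,2)·!7 = 36·1854 = 66744
  i=3: C(9,3)·!6 = 84·265 = 22260
Total = 355997.

355997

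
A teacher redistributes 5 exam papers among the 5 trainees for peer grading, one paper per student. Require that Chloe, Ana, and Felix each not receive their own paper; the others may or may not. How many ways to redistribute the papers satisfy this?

64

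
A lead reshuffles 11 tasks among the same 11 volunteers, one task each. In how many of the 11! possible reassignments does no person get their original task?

14684570

Recurrence: !11 = 11·!10 + (-1)^11.
!11 = 11·1334961 - 1 = 14684570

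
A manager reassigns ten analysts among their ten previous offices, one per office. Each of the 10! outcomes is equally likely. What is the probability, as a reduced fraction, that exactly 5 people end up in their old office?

Favorable outcomes: C(10,5)·!5 = 252·44 = 11088.
Total outcomes: 10! = 3628800.
Probability = 11088/3628800 = 11/3600.

11/3600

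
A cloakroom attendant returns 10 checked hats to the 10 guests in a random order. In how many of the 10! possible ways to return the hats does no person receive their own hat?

1334961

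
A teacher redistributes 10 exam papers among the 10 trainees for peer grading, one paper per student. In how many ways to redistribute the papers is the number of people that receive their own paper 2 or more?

# with exactly i fixed is C(10,i)·!(10-i); sum over i=2..10:
  i=2: C(10,2)·!8 = 45·14833 = 667485
  i=3: C(10,3)·!7 = 120·1854 = 222480
  i=4: C(10,4)·!6 = 210·265 = 55650
  i=5: C(10,5)·!5 = 252·44 = 11088
  i=6: C(10,6)·!4 = 210·9 = 1890
  i=7: C(10,7)·!3 = 120·2 = 240
  i=8: C(10,8)·!2 = 45·1 = 45
  i=9: C(10,9)·!1 = 10·0 = 0
  i=10: C(10,10)·!0 = 1·1 = 1
Total = 958879.

958879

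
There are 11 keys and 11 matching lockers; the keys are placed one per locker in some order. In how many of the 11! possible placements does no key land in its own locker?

The subfactorial !11 = [11!/e] (nearest integer).
11! = 39916800, and 39916800/e ≈ 14684570.08, so !11 = 14684570.

14684570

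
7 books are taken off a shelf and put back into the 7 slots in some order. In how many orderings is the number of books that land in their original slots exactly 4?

70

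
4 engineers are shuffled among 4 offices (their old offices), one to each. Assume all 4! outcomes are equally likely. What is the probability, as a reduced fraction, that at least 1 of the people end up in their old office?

Favorable outcomes: Σ_{i≥1} C(4,i)·!(4-i) = 4·2 + 6·1 + 4·0 + 1·1 = 15.
Total outcomes: 4! = 24.
Probability = 15/24 = 5/8.

5/8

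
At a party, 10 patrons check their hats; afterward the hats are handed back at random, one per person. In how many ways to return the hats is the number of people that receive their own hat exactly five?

11088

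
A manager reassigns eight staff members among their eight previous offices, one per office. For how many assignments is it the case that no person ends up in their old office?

14833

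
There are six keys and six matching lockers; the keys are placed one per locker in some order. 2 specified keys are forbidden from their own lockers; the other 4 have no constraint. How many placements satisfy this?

504

Inclusion-exclusion on the 2 forbidden self-matches:
Σ_{j=0}^{2} (-1)^j C(2,j)(6-j)!
= C(2,0)·6! - C(2,1)·5! + C(2,2)·4!
= 720 - 240 + 24
= 504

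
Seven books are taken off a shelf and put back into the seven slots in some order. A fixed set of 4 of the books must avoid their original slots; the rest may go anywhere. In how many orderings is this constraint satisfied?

Let A_j be the event that the j-th constrained one is fixed. By inclusion-exclusion over the 4 events:
Σ_{j=0}^{4} (-1)^j C(4,j)(7-j)!
= C(4,0)·7! - C(4,1)·6! + C(4,2)·5! - C(4,3)·4! + C(4,4)·3!
= 5040 - 2880 + 720 - 96 + 6
= 2790

2790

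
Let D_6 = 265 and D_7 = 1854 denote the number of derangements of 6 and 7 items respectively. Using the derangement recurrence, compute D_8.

D_8 = (8-1)·(D_7 + D_6) = 7·(1854 + 265) = 7·2119 = 14833.

14833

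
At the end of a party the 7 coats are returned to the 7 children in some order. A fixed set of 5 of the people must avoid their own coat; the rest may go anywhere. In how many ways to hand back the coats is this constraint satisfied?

Let A_j be the event that the j-th constrained one is fixed. By inclusion-exclusion over the 5 events:
Σ_{j=0}^{5} (-1)^j C(5,j)(7-j)!
= C(5,0)·7! - C(5,1)·6! + C(5,2)·5! - C(5,3)·4! + C(5,4)·3! - C(5,5)·2!
= 5040 - 3600 + 1200 - 240 + 30 - 2
= 2428

2428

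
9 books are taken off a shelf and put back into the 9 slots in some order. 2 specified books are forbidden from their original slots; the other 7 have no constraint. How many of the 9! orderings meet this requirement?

287280

Inclusion-exclusion on the 2 forbidden self-matches:
Σ_{j=0}^{2} (-1)^j C(2,j)(9-j)!
= C(2,0)·9! - C(2,1)·8! + C(2,2)·7!
= 362880 - 80640 + 5040
= 287280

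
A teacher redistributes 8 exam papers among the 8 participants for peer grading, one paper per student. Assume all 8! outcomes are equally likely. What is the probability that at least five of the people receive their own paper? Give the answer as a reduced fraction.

Favorable outcomes: Σ_{i≥5} C(8,i)·!(8-i) = 56·2 + 28·1 + 8·0 + 1·1 = 141.
Total outcomes: 8! = 40320.
Probability = 141/40320 = 47/13440.

47/13440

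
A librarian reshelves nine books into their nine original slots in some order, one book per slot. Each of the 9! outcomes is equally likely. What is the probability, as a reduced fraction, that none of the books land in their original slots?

Favorable outcomes: !9 = 133496.
Total outcomes: 9! = 362880.
Probability = 133496/362880 = 16687/45360.

16687/45360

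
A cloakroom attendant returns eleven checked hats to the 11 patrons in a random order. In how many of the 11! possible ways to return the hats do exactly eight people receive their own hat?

330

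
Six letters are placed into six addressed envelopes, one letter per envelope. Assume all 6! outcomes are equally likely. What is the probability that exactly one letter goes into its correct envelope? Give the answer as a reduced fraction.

11/30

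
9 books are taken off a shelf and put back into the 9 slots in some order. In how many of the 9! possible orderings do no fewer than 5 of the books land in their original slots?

1339

Sum C(9,i)·!(9-i) for i = 5..9:
  i=5: C(9,5)·!4 = 126·9 = 1134
  i=6: C(9,6)·!3 = 84·2 = 168
  i=7: C(9,7)·!2 = 36·1 = 36
  i=8: C(9,8)·!1 = 9·0 = 0
  i=9: C(9,9)·!0 = 1·1 = 1
Total = 1339.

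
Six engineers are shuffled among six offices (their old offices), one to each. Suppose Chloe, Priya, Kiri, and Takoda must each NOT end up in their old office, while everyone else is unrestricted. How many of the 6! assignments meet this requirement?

362

Let A_j be the event that the j-th constrained one is fixed. By inclusion-exclusion over the 4 events:
Σ_{j=0}^{4} (-1)^j C(4,j)(6-j)!
= C(4,0)·6! - C(4,1)·5! + C(4,2)·4! - C(4,3)·3! + C(4,4)·2!
= 720 - 480 + 144 - 24 + 2
= 362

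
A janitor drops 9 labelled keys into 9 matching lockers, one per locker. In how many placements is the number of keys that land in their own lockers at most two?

# with exactly i fixed is C(9,i)·!(9-i); sum over i=0..2:
  i=0: C(9,0)·!9 = 1·133496 = 133496
  i=1: C(9,1)·!8 = 9·14833 = 133497
  i=2: C(9,2)·!7 = 36·1854 = 66744
Total = 333737.

333737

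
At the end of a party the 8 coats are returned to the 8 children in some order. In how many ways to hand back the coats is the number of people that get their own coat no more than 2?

37085

# with exactly i fixed is C(8,i)·!(8-i); sum over i=0..2:
  i=0: C(8,0)·!8 = 1·14833 = 14833
  i=1: C(8,1)·!7 = 8·1854 = 14832
  i=2: C(8,2)·!6 = 28·265 = 7420
Total = 37085.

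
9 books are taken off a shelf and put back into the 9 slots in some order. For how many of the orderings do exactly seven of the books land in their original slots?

36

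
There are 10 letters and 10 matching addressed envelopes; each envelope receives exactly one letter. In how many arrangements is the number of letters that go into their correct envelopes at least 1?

Sum C(10,i)·!(10-i) for i = 1..10:
  i=1: C(10,1)·!9 = 10·133496 = 1334960
  i=2: C(10,2)·!8 = 45·14833 = 667485
  i=3: C(10,3)·!7 = 120·1854 = 222480
  i=4: C(10,4)·!6 = 210·265 = 55650
  i=5: C(10,5)·!5 = 252·44 = 11088
  i=6: C(10,6)·!4 = 210·9 = 1890
  i=7: C(10,7)·!3 = 120·2 = 240
  i=8: C(10,8)·!2 = 45·1 = 45
  i=9: C(10,9)·!1 = 10·0 = 0
  i=10: C(10,10)·!0 = 1·1 = 1
Total = 2293839.

2293839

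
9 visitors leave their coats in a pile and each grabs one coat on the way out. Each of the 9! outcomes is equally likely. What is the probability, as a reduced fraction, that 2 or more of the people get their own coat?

95887/362880

Favorable outcomes: Σ_{i≥2} C(9,i)·!(9-i) = 36·1854 + 84·265 + 126·44 + 126·9 + 84·2 + 36·1 + 9·0 + 1·1 = 95887.
Total outcomes: 9! = 362880.
Probability = 95887/362880 = 95887/362880.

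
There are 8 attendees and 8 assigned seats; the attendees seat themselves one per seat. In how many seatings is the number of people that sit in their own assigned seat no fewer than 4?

Sum C(8,i)·!(8-i) for i = 4..8:
  i=4: C(8,4)·!4 = 70·9 = 630
  i=5: C(8,5)·!3 = 56·2 = 112
  i=6: C(8,6)·!2 = 28·1 = 28
  i=7: C(8,7)·!1 = 8·0 = 0
  i=8: C(8,8)·!0 = 1·1 = 1
Total = 771.

771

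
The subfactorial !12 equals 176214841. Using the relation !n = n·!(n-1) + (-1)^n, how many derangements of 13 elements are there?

2290792932

!13 = 13·176214841 - 1 = 2290792932.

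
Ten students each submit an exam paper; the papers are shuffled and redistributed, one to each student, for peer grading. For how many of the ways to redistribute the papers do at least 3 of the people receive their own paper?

# with exactly i fixed is C(10,i)·!(10-i); sum over i=3..10:
  i=3: C(10,3)·!7 = 120·1854 = 222480
  i=4: C(10,4)·!6 = 210·265 = 55650
  i=5: C(10,5)·!5 = 252·44 = 11088
  i=6: C(10,6)·!4 = 210·9 = 1890
  i=7: C(10,7)·!3 = 120·2 = 240
  i=8: C(10,8)·!2 = 45·1 = 45
  i=9: C(10,9)·!1 = 10·0 = 0
  i=10: C(10,10)·!0 = 1·1 = 1
Total = 291394.

291394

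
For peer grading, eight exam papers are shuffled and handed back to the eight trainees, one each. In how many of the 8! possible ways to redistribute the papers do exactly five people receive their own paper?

Choose which 5 of the 8 are fixed: C(8,5) = 56.
The other 3 form a derangement: !3 = 2.
Total: 56 × 2 = 112.

112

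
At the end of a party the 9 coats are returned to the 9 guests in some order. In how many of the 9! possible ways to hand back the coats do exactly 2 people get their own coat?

Pick the 2 fixed positions: C(9,2) = 36 ways.
The remaining 7 must be deranged: !7 = 1854.
Total: 36 × 1854 = 66744.

66744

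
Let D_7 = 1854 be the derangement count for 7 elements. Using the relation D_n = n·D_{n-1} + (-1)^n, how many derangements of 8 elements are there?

D_8 = 8·1854 + 1 = 14833.

14833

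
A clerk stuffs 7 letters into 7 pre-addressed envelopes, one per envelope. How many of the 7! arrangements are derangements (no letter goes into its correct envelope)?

!7 is the nearest integer to 7!/e.
7! = 5040, and 5040/e ≈ 1854.11, so !7 = 1854.

1854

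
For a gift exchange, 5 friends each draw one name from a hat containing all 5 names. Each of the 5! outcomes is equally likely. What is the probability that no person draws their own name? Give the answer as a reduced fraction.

Favorable outcomes: !5 = 44.
Total outcomes: 5! = 120.
Probability = 44/120 = 11/30.

11/30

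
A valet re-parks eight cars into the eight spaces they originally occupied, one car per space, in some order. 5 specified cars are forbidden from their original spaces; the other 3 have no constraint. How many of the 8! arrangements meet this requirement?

Let A_j be the event that the j-th constrained one is fixed. By inclusion-exclusion over the 5 events:
Σ_{j=0}^{5} (-1)^j C(5,j)(8-j)!
= C(5,0)·8! - C(5,1)·7! + C(5,2)·6! - C(5,3)·5! + C(5,4)·4! - C(5,5)·3!
= 40320 - 25200 + 7200 - 1200 + 120 - 6
= 21234

21234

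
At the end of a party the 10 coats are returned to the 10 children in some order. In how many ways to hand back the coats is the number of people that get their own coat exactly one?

1334960

Pick the single fixed position: C(10,1) = 10 ways.
The remaining 9 must be deranged: !9 = 133496.
Total: 10 × 133496 = 1334960.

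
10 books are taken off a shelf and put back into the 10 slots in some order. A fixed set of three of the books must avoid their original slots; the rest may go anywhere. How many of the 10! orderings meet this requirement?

Inclusion-exclusion on the 3 forbidden self-matches:
Σ_{j=0}^{3} (-1)^j C(3,j)(10-j)!
= C(3,0)·10! - C(3,1)·9! + C(3,2)·8! - C(3,3)·7!
= 3628800 - 1088640 + 120960 - 5040
= 2656080

2656080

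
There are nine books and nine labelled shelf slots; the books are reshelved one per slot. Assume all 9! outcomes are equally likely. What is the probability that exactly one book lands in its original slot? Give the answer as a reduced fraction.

2119/5760

Favorable outcomes: C(9,1)·!8 = 9·14833 = 133497.
Total outcomes: 9! = 362880.
Probability = 133497/362880 = 2119/5760.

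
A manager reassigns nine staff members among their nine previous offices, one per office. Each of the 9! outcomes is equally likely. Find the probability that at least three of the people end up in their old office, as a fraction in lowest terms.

Favorable outcomes: Σ_{i≥3} C(9,i)·!(9-i) = 84·265 + 126·44 + 126·9 + 84·2 + 36·1 + 9·0 + 1·1 = 29143.
Total outcomes: 9! = 362880.
Probability = 29143/362880 = 29143/362880.

29143/362880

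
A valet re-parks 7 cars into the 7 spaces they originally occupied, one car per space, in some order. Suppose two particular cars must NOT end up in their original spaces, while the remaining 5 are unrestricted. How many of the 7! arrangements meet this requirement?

3720

Inclusion-exclusion on the 2 forbidden self-matches:
Σ_{j=0}^{2} (-1)^j C(2,j)(7-j)!
= C(2,0)·7! - C(2,1)·6! + C(2,2)·5!
= 5040 - 1440 + 120
= 3720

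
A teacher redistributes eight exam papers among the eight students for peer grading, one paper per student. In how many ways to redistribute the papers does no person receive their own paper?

By inclusion-exclusion, !8 = Σ (-1)^k · 8!/k! for k=0..8
= 8! - 8!/1! + 8!/2! - 8!/3! + 8!/4! - 8!/5! + 8!/6! - 8!/7! + 8!/8!
= 40320 - 40320 + 20160 - 6720 + 1680 - 336 + 56 - 8 + 1
= 14833

14833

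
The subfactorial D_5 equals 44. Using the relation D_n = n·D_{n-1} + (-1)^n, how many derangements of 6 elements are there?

265

D_6 = 6·44 + 1 = 265.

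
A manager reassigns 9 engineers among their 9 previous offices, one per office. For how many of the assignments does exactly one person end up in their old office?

133497

Choose which one of the 9 is fixed: C(9,1) = 9.
The other 8 form a derangement: !8 = 14833.
Total: 9 × 14833 = 133497.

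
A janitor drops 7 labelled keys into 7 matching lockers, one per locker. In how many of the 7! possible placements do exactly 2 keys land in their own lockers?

924

Choose which 2 of the 7 are fixed: C(7,2) = 21.
The other 5 form a derangement: !5 = 44.
Total: 21 × 44 = 924.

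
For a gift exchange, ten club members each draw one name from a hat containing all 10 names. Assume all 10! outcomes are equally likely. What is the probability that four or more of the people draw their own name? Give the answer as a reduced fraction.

Favorable outcomes: Σ_{i≥4} C(10,i)·!(10-i) = 210·265 + 252·44 + 210·9 + 120·2 + 45·1 + 10·0 + 1·1 = 68914.
Total outcomes: 10! = 3628800.
Probability = 68914/3628800 = 34457/1814400.

34457/1814400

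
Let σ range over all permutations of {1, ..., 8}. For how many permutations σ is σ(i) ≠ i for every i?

14833

The number of derangements of 8 is !8 = Σ_{k=0}^{8} (-1)^k·8!/k!
= 8! - 8!/1! + 8!/2! - 8!/3! + 8!/4! - 8!/5! + 8!/6! - 8!/7! + 8!/8!
= 40320 - 40320 + 20160 - 6720 + 1680 - 336 + 56 - 8 + 1
= 14833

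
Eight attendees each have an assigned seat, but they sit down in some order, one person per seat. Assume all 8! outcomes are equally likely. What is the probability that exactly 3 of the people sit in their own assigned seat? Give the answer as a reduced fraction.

11/180

Favorable outcomes: C(8,3)·!5 = 56·44 = 2464.
Total outcomes: 8! = 40320.
Probability = 2464/40320 = 11/180.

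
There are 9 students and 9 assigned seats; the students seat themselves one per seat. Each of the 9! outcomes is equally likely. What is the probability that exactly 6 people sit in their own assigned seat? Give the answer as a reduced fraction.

Favorable outcomes: C(9,6)·!3 = 84·2 = 168.
Total outcomes: 9! = 362880.
Probability = 168/362880 = 1/2160.

1/2160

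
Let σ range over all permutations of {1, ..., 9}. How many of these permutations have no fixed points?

133496

Use !n = n·!(n-1) + (-1)^n.
!9 = 9·14833 - 1 = 133496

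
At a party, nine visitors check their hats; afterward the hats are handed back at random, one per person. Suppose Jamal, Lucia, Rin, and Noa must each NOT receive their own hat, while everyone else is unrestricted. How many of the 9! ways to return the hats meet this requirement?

229080

Inclusion-exclusion on the 4 forbidden self-matches:
Σ_{j=0}^{4} (-1)^j C(4,j)(9-j)!
= C(4,0)·9! - C(4,1)·8! + C(4,2)·7! - C(4,3)·6! + C(4,4)·5!
= 362880 - 161280 + 30240 - 2880 + 120
= 229080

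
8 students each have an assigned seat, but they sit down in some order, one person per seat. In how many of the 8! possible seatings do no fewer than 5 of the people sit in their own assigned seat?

Sum C(8,i)·!(8-i) for i = 5..8:
  i=5: C(8,5)·!3 = 56·2 = 112
  i=6: C(8,6)·!2 = 28·1 = 28
  i=7: C(8,7)·!1 = 8·0 = 0
  i=8: C(8,8)·!0 = 1·1 = 1
Total = 141.

141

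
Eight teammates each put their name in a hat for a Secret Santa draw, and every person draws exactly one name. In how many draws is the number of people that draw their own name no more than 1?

29665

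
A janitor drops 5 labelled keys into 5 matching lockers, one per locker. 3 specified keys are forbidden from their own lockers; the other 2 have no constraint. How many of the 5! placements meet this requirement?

64

Inclusion-exclusion on the 3 forbidden self-matches:
Σ_{j=0}^{3} (-1)^j C(3,j)(5-j)!
= C(3,0)·5! - C(3,1)·4! + C(3,2)·3! - C(3,3)·2!
= 120 - 72 + 18 - 2
= 64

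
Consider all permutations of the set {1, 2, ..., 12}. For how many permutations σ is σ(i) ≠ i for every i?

The subfactorial !12 = [12!/e] (nearest integer).
12! = 479001600, and 479001600/e ≈ 176214840.93, so !12 = 176214841.

176214841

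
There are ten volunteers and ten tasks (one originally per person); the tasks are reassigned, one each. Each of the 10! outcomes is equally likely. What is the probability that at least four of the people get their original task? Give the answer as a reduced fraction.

Favorable outcomes: Σ_{i≥4} C(10,i)·!(10-i) = 210·265 + 252·44 + 210·9 + 120·2 + 45·1 + 10·0 + 1·1 = 68914.
Total outcomes: 10! = 3628800.
Probability = 68914/3628800 = 34457/1814400.

34457/1814400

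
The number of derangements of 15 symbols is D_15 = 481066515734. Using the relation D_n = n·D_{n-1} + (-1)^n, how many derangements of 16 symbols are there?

D_16 = 16·481066515734 + 1 = 7697064251745.

7697064251745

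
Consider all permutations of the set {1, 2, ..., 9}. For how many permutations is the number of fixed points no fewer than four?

6883

# with exactly i fixed is C(9,i)·!(9-i); sum over i=4..9:
  i=4: C(9,4)·!5 = 126·44 = 5544
  i=5: C(9,5)·!4 = 126·9 = 1134
  i=6: C(9,6)·!3 = 84·2 = 168
  i=7: C(9,7)·!2 = 36·1 = 36
  i=8: C(9,8)·!1 = 9·0 = 0
  i=9: C(9,9)·!0 = 1·1 = 1
Total = 6883.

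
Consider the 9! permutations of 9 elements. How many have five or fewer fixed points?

362675

# with exactly i fixed is C(9,i)·!(9-i); sum over i=0..5:
  i=0: C(9,0)·!9 = 1·133496 = 133496
  i=1: C(9,1)·!8 = 9·14833 = 133497
  i=2: C(9,2)·!7 = 36·1854 = 66744
  i=3: C(9,3)·!6 = 84·265 = 22260
  i=4: C(9,4)·!5 = 126·44 = 5544
  i=5: C(9,5)·!4 = 126·9 = 1134
Total = 362675.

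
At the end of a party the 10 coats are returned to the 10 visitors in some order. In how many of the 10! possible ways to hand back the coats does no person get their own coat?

!10 is the nearest integer to 10!/e.
10! = 3628800, and 3628800/e ≈ 1334960.92, so !10 = 1334961.

1334961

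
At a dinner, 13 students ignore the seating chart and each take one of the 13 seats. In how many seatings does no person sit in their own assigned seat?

2290792932

Use !n = n·!(n-1) + (-1)^n.
!13 = 13·176214841 - 1 = 2290792932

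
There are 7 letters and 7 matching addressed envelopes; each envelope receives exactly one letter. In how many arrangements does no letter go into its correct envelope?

1854

The subfactorial !7 = [7!/e] (nearest integer).
7! = 5040, and 5040/e ≈ 1854.11, so !7 = 1854.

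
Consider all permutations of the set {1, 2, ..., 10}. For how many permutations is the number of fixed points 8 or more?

46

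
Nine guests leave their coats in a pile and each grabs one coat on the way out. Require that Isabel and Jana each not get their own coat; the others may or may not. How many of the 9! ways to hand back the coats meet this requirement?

Let A_j be the event that the j-th constrained one is fixed. By inclusion-exclusion over the 2 events:
Σ_{j=0}^{2} (-1)^j C(2,j)(9-j)!
= C(2,0)·9! - C(2,1)·8! + C(2,2)·7!
= 362880 - 80640 + 5040
= 287280

287280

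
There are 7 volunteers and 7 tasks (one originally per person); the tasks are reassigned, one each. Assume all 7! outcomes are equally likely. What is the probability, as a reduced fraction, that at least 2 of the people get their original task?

Favorable outcomes: Σ_{i≥2} C(7,i)·!(7-i) = 21·44 + 35·9 + 35·2 + 21·1 + 7·0 + 1·1 = 1331.
Total outcomes: 7! = 5040.
Probability = 1331/5040 = 1331/5040.

1331/5040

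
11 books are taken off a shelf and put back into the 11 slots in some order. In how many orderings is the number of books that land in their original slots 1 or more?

25232230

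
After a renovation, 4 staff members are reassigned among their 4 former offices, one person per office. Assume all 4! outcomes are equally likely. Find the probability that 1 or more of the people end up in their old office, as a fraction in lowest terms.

5/8

Favorable outcomes: Σ_{i≥1} C(4,i)·!(4-i) = 4·2 + 6·1 + 4·0 + 1·1 = 15.
Total outcomes: 4! = 24.
Probability = 15/24 = 5/8.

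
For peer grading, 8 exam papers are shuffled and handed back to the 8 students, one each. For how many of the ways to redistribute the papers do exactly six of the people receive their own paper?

Choose which 6 of the 8 are fixed: C(8,6) = 28.
The remaining 2 must be deranged: !2 = 1.
Total: 28 × 1 = 28.

28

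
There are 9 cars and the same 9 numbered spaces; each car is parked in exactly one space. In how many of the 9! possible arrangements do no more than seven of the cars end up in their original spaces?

362879

Sum C(9,i)·!(9-i) for i = 0..7:
  i=0: C(9,0)·!9 = 1·133496 = 133496
  i=1: C(9,1)·!8 = 9·14833 = 133497
  i=2: C(9,2)·!7 = 36·1854 = 66744
  i=3: C(9,3)·!6 = 84·265 = 22260
  i=4: C(9,4)·!5 = 126·44 = 5544
  i=5: C(9,5)·!4 = 126·9 = 1134
  i=6: C(9,6)·!3 = 84·2 = 168
  i=7: C(9,7)·!2 = 36·1 = 36
Total = 362879.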